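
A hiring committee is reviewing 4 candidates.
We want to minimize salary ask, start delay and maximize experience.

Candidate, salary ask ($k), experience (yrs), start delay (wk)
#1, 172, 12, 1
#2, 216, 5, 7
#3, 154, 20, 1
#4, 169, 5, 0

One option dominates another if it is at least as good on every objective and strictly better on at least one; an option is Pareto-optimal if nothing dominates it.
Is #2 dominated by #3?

Yes

#3 vs #2: salary ask 154≤216, experience 20≥5, start delay 1≤7 — #3 is at least as good on every objective with at least one strict improvement.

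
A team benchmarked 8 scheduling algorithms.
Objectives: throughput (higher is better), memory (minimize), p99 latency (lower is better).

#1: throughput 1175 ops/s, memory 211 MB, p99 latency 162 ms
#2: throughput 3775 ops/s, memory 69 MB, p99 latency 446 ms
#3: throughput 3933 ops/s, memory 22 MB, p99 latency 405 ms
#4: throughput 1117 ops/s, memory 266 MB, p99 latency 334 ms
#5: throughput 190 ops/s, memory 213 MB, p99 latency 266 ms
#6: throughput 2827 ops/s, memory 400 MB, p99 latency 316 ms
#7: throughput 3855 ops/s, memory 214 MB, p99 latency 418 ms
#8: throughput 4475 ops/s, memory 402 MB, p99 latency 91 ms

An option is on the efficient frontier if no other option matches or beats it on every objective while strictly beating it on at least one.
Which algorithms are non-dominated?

#1: not dominated.
#2: dominated by #3 (throughput 3933≥3775, memory 22≤69, p99 latency 405≤446).
#3: not dominated (best memory).
#4: dominated by #1 (throughput 1175≥1117, memory 211≤266, p99 latency 162≤334).
#5: dominated by #1 (throughput 1175≥190, memory 211≤213, p99 latency 162≤266).
#6: not dominated.
#7: dominated by #3 (throughput 3933≥3855, memory 22≤214, p99 latency 405≤418).
#8: not dominated (best throughput).

#1, #3, #6, #8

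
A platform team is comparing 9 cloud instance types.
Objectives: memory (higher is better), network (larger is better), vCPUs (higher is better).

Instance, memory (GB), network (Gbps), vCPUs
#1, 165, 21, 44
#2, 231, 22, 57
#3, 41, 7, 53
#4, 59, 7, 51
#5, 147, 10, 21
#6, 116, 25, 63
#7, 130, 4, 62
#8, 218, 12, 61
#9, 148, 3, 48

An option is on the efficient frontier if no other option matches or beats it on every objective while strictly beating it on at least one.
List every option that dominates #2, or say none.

#1: worse on memory (165 vs 231).
#3: worse on memory (41 vs 231).
#4: worse on memory (59 vs 231).
#5: worse on memory (147 vs 231).
#6: worse on memory (116 vs 231).
#7: worse on memory (130 vs 231).
#8: worse on memory (218 vs 231).
#9: worse on memory (148 vs 231).
No option dominates #2.

none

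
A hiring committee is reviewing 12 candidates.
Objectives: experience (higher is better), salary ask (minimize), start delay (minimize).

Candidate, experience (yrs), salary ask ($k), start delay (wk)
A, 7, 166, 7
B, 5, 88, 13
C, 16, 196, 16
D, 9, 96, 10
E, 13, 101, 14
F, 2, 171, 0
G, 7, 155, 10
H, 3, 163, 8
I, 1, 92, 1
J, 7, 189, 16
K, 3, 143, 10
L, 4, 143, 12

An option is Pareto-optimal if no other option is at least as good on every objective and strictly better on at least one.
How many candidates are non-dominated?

A: not dominated.
B: not dominated (best salary ask).
C: not dominated (best experience).
D: not dominated.
E: not dominated.
F: not dominated (best start delay).
G: dominated by D (experience 9≥7, salary ask 96≤155, start delay 10≤10).
H: not dominated.
I: not dominated.
J: dominated by A (experience 7≥7, salary ask 166≤189, start delay 7≤16).
K: dominated by D (experience 9≥3, salary ask 96≤143, start delay 10≤10).
L: dominated by D (experience 9≥4, salary ask 96≤143, start delay 10≤12).
Pareto-optimal: A, B, C, D, E, F, H, I → 8.

8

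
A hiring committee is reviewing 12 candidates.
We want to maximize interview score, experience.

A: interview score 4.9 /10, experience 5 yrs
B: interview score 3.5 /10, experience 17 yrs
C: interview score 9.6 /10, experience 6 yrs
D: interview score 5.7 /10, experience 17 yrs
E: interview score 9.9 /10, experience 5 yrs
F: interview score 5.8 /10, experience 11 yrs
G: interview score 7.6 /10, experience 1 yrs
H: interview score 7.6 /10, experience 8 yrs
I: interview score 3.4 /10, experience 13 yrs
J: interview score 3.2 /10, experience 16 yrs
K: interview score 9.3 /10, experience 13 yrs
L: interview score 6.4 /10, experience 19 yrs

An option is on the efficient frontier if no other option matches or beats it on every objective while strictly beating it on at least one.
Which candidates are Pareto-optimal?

C, E, K, L

A: dominated by C (interview score 9.6≥4.9, experience 6≥5).
B: dominated by D (interview score 5.7≥3.5, experience 17≥17).
C: not dominated.
D: dominated by L (interview score 6.4≥5.7, experience 19≥17).
E: not dominated (best interview score).
F: dominated by K (interview score 9.3≥5.8, experience 13≥11).
G: dominated by C (interview score 9.6≥7.6, experience 6≥1).
H: dominated by K (interview score 9.3≥7.6, experience 13≥8).
I: dominated by B (interview score 3.5≥3.4, experience 17≥13).
J: dominated by B (interview score 3.5≥3.2, experience 17≥16).
K: not dominated.
L: not dominated (best experience).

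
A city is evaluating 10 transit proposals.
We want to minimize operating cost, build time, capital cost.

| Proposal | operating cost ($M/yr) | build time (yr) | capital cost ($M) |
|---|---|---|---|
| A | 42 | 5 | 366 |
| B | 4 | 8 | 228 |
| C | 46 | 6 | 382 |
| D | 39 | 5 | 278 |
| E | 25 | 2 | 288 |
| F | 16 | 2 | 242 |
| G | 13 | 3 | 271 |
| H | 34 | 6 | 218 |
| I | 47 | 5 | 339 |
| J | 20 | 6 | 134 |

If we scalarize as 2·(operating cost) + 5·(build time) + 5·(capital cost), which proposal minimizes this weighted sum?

J

A: 2·42 + 5·5 + 5·366 = 1939
B: 2·4 + 5·8 + 5·228 = 1188
C: 2·46 + 5·6 + 5·382 = 2032
D: 2·39 + 5·5 + 5·278 = 1493
E: 2·25 + 5·2 + 5·288 = 1500
F: 2·16 + 5·2 + 5·242 = 1252
G: 2·13 + 5·3 + 5·271 = 1396
H: 2·34 + 5·6 + 5·218 = 1188
I: 2·47 + 5·5 + 5·339 = 1814
J: 2·20 + 5·6 + 5·134 = 740
Lowest: J at 740.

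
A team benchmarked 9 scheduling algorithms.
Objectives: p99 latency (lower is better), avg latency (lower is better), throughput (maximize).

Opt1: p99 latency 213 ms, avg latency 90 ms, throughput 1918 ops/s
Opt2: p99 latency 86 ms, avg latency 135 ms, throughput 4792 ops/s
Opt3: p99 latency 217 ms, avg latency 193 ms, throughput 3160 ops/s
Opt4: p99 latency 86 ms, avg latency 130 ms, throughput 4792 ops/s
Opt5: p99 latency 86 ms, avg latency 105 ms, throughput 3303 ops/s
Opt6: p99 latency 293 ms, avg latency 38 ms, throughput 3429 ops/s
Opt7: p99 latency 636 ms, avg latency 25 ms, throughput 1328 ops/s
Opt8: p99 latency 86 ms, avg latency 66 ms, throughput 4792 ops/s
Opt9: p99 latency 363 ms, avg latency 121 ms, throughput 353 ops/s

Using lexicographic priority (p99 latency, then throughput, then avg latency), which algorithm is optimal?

Opt8

First minimize p99 latency: best is 86, kept {Opt2, Opt4, Opt5, Opt8}.
Then maximize throughput: best is 4792, kept {Opt2, Opt4, Opt8}.
Then minimize avg latency: best is 66, kept {Opt8}.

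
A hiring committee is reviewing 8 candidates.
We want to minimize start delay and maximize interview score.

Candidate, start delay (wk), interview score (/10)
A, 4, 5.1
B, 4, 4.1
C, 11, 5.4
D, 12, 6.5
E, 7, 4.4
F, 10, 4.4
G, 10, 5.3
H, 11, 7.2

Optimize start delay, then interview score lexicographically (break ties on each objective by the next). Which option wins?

First minimize start delay: best is 4, kept {A, B}.
Then maximize interview score: best is 5.1, kept {A}.

A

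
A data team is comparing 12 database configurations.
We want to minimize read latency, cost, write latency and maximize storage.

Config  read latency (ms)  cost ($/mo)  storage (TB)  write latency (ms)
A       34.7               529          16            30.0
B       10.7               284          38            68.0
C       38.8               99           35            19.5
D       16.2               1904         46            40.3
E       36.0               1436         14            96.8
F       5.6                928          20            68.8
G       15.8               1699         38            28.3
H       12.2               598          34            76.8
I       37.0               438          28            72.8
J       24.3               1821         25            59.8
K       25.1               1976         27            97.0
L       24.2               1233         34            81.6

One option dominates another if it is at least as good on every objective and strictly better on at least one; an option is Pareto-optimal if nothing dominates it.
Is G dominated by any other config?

A: worse on read latency (34.7 vs 15.8).
B: worse on write latency (68.0 vs 28.3).
C: worse on read latency (38.8 vs 15.8).
D: worse on read latency (16.2 vs 15.8).
E: worse on read latency (36.0 vs 15.8).
F: worse on storage (20 vs 38).
H: worse on storage (34 vs 38).
I: worse on read latency (37.0 vs 15.8).
J: worse on read latency (24.3 vs 15.8).
K: worse on read latency (25.1 vs 15.8).
L: worse on read latency (24.2 vs 15.8).
No option is at least as good as G on every objective and strictly better on one.

No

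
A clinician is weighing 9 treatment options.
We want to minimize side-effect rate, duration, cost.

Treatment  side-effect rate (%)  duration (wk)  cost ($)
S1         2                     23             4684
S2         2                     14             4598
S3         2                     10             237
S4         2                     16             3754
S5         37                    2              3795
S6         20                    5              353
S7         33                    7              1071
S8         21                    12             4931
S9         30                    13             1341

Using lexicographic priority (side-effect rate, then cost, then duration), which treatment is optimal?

First minimize side-effect rate: best is 2, kept {S1, S2, S3, S4}.
Then minimize cost: best is 237, kept {S3}.

S3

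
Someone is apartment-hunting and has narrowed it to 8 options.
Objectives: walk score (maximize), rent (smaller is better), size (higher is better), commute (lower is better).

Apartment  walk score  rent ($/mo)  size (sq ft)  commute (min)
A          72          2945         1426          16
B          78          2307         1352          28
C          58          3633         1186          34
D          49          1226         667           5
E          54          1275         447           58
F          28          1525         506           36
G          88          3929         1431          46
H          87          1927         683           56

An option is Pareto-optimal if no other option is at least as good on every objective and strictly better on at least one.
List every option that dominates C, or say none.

A, B

A: walk score 72≥58, rent 2945≤3633, size 1426≥1186, commute 16≤34 — dominates C.
B: walk score 78≥58, rent 2307≤3633, size 1352≥1186, commute 28≤34 — dominates C.
Others (D, E, F, G, H) are each worse than C on at least one objective.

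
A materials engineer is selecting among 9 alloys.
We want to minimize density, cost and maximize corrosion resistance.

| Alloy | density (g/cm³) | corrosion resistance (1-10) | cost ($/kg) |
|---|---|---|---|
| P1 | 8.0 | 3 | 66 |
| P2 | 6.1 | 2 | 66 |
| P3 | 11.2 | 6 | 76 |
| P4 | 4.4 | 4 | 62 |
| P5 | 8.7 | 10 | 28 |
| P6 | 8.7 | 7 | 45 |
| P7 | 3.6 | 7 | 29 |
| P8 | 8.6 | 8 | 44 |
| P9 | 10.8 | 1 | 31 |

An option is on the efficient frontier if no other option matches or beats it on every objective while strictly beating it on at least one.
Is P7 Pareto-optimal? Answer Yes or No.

Yes

P1: worse on density (8.0 vs 3.6).
P2: worse on density (6.1 vs 3.6).
P3: worse on density (11.2 vs 3.6).
P4: worse on density (4.4 vs 3.6).
P5: worse on density (8.7 vs 3.6).
P6: worse on density (8.7 vs 3.6).
P8: worse on density (8.6 vs 3.6).
P9: worse on density (10.8 vs 3.6).
No option is at least as good as P7 on every objective and strictly better on one.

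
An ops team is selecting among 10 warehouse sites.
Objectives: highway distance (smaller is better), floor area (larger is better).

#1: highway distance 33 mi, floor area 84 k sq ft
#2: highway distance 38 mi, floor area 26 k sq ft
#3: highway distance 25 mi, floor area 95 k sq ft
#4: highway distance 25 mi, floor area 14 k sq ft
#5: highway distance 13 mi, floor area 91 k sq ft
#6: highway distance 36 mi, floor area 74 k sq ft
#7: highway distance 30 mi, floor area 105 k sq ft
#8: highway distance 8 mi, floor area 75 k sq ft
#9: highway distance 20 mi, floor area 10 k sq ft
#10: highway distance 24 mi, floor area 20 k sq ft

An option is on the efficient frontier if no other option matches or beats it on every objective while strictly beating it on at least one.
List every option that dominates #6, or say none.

#1: highway distance 33≤36, floor area 84≥74 — dominates #6.
#3: highway distance 25≤36, floor area 95≥74 — dominates #6.
#5: highway distance 13≤36, floor area 91≥74 — dominates #6.
#7: highway distance 30≤36, floor area 105≥74 — dominates #6.
#8: highway distance 8≤36, floor area 75≥74 — dominates #6.
Others (#2, #4, #9, #10) are each worse than #6 on at least one objective.

#1, #3, #5, #7, #8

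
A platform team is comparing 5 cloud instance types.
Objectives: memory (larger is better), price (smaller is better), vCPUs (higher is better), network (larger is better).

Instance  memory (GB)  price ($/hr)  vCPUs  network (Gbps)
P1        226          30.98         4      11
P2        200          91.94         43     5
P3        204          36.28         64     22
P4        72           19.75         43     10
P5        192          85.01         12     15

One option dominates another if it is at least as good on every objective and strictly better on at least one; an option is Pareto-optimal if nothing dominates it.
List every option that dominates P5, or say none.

P3

P3: memory 204≥192, price 36.28≤85.01, vCPUs 64≥12, network 22≥15 — dominates P5.
Others (P1, P2, P4) are each worse than P5 on at least one objective.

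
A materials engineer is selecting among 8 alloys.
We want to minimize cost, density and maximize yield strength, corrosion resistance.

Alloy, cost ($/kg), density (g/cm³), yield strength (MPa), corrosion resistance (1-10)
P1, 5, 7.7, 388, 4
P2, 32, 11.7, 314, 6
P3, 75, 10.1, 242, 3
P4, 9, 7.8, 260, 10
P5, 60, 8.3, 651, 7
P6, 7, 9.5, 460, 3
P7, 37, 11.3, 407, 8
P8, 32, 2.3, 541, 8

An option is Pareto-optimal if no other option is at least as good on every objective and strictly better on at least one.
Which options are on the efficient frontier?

P1, P4, P5, P6, P8

P1: not dominated (best cost).
P2: dominated by P8 (cost 32≤32, density 2.3≤11.7, yield strength 541≥314, corrosion resistance 8≥6).
P3: dominated by P1 (cost 5≤75, density 7.7≤10.1, yield strength 388≥242, corrosion resistance 4≥3).
P4: not dominated (best corrosion resistance).
P5: not dominated (best yield strength).
P6: not dominated.
P7: dominated by P8 (cost 32≤37, density 2.3≤11.3, yield strength 541≥407, corrosion resistance 8≥8).
P8: not dominated (best density).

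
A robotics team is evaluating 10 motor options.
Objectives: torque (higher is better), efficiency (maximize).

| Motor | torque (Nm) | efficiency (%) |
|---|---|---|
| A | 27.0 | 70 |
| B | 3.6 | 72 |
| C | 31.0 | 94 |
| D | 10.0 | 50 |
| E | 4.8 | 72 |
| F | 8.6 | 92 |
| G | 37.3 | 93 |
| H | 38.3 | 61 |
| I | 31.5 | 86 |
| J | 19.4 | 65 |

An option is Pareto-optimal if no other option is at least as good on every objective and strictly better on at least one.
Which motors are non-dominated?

A: dominated by C (torque 31.0≥27.0, efficiency 94≥70).
B: dominated by C (torque 31.0≥3.6, efficiency 94≥72).
C: not dominated (best efficiency).
D: dominated by A (torque 27.0≥10.0, efficiency 70≥50).
E: dominated by C (torque 31.0≥4.8, efficiency 94≥72).
F: dominated by C (torque 31.0≥8.6, efficiency 94≥92).
G: not dominated.
H: not dominated (best torque).
I: dominated by G (torque 37.3≥31.5, efficiency 93≥86).
J: dominated by A (torque 27.0≥19.4, efficiency 70≥65).

C, G, H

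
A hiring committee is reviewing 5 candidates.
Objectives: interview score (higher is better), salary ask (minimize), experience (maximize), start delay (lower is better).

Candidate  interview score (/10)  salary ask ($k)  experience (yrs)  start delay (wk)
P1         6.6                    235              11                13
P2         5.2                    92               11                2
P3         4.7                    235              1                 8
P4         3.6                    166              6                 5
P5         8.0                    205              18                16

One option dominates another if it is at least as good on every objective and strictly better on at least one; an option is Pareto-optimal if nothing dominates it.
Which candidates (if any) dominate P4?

P2: interview score 5.2≥3.6, salary ask 92≤166, experience 11≥6, start delay 2≤5 — dominates P4.
Others (P1, P3, P5) are each worse than P4 on at least one objective.

P2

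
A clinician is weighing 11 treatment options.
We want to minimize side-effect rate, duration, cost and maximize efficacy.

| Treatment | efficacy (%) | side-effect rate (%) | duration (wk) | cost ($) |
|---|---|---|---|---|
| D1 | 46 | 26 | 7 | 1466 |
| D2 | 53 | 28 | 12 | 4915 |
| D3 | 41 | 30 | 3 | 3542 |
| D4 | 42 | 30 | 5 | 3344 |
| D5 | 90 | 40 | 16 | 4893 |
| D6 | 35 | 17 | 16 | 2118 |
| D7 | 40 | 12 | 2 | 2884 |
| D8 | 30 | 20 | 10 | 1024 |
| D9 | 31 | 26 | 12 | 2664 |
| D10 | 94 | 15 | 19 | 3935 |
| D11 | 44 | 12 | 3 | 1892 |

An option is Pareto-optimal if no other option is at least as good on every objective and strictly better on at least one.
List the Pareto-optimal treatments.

D1, D2, D5, D7, D8, D10, D11

D1: not dominated.
D2: not dominated.
D3: dominated by D11 (efficacy 44≥41, side-effect rate 12≤30, duration 3≤3, cost 1892≤3542).
D4: dominated by D11 (efficacy 44≥42, side-effect rate 12≤30, duration 3≤5, cost 1892≤3344).
D5: not dominated.
D6: dominated by D11 (efficacy 44≥35, side-effect rate 12≤17, duration 3≤16, cost 1892≤2118).
D7: not dominated (best duration).
D8: not dominated (best cost).
D9: dominated by D1 (efficacy 46≥31, side-effect rate 26≤26, duration 7≤12, cost 1466≤2664).
D10: not dominated (best efficacy).
D11: not dominated.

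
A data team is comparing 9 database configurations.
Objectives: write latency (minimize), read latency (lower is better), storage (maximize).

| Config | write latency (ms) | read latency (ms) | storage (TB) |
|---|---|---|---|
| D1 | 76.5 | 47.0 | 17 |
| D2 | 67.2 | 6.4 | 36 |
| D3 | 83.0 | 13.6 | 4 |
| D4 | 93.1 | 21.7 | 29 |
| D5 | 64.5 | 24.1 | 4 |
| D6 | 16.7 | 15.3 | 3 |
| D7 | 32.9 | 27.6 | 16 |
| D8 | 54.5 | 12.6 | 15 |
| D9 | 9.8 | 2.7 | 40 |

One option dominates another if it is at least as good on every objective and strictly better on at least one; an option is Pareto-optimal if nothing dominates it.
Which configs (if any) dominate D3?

D2, D8, D9

D2: write latency 67.2≤83.0, read latency 6.4≤13.6, storage 36≥4 — dominates D3.
D8: write latency 54.5≤83.0, read latency 12.6≤13.6, storage 15≥4 — dominates D3.
D9: write latency 9.8≤83.0, read latency 2.7≤13.6, storage 40≥4 — dominates D3.
Others (D1, D4, D5, D6, D7) are each worse than D3 on at least one objective.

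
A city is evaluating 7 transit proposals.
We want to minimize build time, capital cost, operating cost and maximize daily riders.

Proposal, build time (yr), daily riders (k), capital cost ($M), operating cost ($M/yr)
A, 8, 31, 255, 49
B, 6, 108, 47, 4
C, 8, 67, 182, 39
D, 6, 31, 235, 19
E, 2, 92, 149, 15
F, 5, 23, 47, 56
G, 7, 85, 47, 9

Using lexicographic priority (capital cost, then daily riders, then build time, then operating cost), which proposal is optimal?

B

First minimize capital cost: best is 47, kept {B, F, G}.
Then maximize daily riders: best is 108, kept {B}.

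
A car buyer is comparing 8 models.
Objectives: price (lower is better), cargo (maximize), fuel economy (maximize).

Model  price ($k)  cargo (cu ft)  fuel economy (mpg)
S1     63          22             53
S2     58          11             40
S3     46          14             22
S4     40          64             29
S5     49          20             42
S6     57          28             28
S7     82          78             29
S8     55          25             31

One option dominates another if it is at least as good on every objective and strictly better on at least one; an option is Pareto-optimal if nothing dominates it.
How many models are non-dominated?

S1: not dominated (best fuel economy).
S2: dominated by S5 (price 49≤58, cargo 20≥11, fuel economy 42≥40).
S3: dominated by S4 (price 40≤46, cargo 64≥14, fuel economy 29≥22).
S4: not dominated (best price).
S5: not dominated.
S6: dominated by S4 (price 40≤57, cargo 64≥28, fuel economy 29≥28).
S7: not dominated (best cargo).
S8: not dominated.
Pareto-optimal: S1, S4, S5, S7, S8 → 5.

5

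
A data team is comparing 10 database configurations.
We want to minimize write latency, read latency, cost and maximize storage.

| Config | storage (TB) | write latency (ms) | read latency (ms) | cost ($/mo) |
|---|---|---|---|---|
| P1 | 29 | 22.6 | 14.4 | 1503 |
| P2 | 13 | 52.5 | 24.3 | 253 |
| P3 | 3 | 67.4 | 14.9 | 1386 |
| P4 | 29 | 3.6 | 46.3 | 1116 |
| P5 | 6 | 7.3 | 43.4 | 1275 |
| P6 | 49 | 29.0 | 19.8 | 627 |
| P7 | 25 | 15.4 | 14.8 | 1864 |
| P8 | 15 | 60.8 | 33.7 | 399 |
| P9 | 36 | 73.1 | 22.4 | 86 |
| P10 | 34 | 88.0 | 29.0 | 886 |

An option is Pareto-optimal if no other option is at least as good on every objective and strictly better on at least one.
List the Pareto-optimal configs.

P1, P2, P3, P4, P5, P6, P7, P8, P9

P1: not dominated (best read latency).
P2: not dominated.
P3: not dominated.
P4: not dominated (best write latency).
P5: not dominated.
P6: not dominated (best storage).
P7: not dominated.
P8: not dominated.
P9: not dominated (best cost).
P10: dominated by P6 (storage 49≥34, write latency 29.0≤88.0, read latency 19.8≤29.0, cost 627≤886).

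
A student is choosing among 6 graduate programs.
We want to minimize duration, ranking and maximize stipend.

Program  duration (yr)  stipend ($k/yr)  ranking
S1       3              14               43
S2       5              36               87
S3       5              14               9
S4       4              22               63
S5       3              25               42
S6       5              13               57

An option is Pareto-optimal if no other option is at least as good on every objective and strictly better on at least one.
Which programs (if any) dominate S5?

none

S1: worse on stipend (14 vs 25).
S2: worse on duration (5 vs 3).
S3: worse on duration (5 vs 3).
S4: worse on duration (4 vs 3).
S6: worse on duration (5 vs 3).
No option dominates S5.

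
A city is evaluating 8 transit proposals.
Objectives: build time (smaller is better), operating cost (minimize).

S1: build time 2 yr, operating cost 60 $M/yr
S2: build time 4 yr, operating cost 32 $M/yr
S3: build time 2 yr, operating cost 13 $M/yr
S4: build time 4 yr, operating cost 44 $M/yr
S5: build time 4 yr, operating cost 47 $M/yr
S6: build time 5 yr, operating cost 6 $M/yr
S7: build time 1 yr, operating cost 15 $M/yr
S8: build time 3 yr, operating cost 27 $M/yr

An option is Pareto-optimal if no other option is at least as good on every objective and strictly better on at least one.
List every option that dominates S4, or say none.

S2: build time 4≤4, operating cost 32≤44 — dominates S4.
S3: build time 2≤4, operating cost 13≤44 — dominates S4.
S7: build time 1≤4, operating cost 15≤44 — dominates S4.
S8: build time 3≤4, operating cost 27≤44 — dominates S4.
Others (S1, S5, S6) are each worse than S4 on at least one objective.

S2, S3, S7, S8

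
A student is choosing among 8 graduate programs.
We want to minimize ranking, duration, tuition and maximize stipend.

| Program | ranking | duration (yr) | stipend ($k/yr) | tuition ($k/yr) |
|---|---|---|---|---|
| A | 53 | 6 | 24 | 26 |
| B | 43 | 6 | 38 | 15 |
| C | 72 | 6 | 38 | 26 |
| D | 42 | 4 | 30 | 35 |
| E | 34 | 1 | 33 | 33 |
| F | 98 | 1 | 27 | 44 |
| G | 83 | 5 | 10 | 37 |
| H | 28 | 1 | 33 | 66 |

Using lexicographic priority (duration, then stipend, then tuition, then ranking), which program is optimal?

First minimize duration: best is 1, kept {E, F, H}.
Then maximize stipend: best is 33, kept {E, H}.
Then minimize tuition: best is 33, kept {E}.

E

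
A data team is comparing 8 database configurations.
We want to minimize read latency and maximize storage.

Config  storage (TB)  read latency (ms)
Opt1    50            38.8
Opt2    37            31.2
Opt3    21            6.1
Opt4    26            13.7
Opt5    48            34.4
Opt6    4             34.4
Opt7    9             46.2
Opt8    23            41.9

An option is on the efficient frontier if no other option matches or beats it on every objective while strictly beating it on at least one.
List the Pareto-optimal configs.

Opt1: not dominated (best storage).
Opt2: not dominated.
Opt3: not dominated (best read latency).
Opt4: not dominated.
Opt5: not dominated.
Opt6: dominated by Opt2 (storage 37≥4, read latency 31.2≤34.4).
Opt7: dominated by Opt1 (storage 50≥9, read latency 38.8≤46.2).
Opt8: dominated by Opt1 (storage 50≥23, read latency 38.8≤41.9).

Opt1, Opt2, Opt3, Opt4, Opt5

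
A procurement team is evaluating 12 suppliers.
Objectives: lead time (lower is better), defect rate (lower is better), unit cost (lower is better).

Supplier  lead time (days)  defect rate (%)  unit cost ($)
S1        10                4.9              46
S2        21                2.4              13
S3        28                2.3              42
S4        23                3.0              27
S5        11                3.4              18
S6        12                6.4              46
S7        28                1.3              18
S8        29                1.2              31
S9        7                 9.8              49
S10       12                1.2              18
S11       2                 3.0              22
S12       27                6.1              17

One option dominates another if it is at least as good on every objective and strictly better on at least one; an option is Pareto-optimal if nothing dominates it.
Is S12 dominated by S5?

S5 vs S12: S5 is worse on unit cost (18 vs 17), so it does not dominate S12.

No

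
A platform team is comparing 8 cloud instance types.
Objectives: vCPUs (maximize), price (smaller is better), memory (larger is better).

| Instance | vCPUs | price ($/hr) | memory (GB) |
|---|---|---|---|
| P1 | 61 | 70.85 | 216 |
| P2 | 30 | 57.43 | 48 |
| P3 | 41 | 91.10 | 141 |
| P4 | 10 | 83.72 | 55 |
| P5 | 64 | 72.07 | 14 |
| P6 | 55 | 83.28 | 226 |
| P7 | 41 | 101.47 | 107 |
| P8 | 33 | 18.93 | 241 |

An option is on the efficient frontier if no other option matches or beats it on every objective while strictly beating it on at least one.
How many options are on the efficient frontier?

P1: not dominated.
P2: dominated by P8 (vCPUs 33≥30, price 18.93≤57.43, memory 241≥48).
P3: dominated by P1 (vCPUs 61≥41, price 70.85≤91.10, memory 216≥141).
P4: dominated by P1 (vCPUs 61≥10, price 70.85≤83.72, memory 216≥55).
P5: not dominated (best vCPUs).
P6: not dominated.
P7: dominated by P1 (vCPUs 61≥41, price 70.85≤101.47, memory 216≥107).
P8: not dominated (best price).
Pareto-optimal: P1, P5, P6, P8 → 4.

4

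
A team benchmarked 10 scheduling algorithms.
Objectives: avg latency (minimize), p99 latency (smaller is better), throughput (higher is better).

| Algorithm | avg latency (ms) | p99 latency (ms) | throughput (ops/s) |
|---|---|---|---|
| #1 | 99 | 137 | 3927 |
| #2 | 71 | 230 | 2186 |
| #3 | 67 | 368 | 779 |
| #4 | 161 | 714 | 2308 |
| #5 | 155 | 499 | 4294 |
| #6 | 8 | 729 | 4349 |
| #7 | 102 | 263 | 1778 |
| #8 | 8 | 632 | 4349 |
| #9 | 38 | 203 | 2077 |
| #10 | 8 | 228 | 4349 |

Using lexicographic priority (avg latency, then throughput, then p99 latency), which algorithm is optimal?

#10

First minimize avg latency: best is 8, kept {#6, #8, #10}.
Then maximize throughput: best is 4349, kept {#6, #8, #10}.
Then minimize p99 latency: best is 228, kept {#10}.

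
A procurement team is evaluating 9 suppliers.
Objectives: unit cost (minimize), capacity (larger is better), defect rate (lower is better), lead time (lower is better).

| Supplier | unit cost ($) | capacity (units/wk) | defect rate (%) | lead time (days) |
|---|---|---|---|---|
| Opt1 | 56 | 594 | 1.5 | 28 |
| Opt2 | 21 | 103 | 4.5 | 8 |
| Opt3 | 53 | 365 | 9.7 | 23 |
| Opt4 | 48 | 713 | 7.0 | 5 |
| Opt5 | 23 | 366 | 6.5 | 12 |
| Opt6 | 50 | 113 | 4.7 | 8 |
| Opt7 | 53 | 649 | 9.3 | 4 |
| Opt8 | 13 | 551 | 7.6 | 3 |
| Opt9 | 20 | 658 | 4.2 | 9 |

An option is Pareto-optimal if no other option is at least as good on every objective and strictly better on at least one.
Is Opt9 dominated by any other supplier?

No

Opt1: worse on unit cost (56 vs 20).
Opt2: worse on unit cost (21 vs 20).
Opt3: worse on unit cost (53 vs 20).
Opt4: worse on unit cost (48 vs 20).
Opt5: worse on unit cost (23 vs 20).
Opt6: worse on unit cost (50 vs 20).
Opt7: worse on unit cost (53 vs 20).
Opt8: worse on capacity (551 vs 658).
No option is at least as good as Opt9 on every objective and strictly better on one.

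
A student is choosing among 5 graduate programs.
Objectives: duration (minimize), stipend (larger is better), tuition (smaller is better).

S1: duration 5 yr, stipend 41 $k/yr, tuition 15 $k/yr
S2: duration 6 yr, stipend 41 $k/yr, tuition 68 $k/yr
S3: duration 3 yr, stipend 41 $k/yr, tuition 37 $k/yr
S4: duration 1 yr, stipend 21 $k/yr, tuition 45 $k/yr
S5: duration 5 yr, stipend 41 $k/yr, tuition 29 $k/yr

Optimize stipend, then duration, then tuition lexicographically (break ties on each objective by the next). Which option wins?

S3

First maximize stipend: best is 41, kept {S1, S2, S3, S5}.
Then minimize duration: best is 3, kept {S3}.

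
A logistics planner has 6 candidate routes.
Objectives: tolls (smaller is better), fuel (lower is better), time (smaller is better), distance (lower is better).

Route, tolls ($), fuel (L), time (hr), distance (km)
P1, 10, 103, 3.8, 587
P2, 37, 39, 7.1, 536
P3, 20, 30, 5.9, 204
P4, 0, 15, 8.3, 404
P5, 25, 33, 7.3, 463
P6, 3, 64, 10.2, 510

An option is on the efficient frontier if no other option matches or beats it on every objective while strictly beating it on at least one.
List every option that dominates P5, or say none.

P3

P3: tolls 20≤25, fuel 30≤33, time 5.9≤7.3, distance 204≤463 — dominates P5.
Others (P1, P2, P4, P6) are each worse than P5 on at least one objective.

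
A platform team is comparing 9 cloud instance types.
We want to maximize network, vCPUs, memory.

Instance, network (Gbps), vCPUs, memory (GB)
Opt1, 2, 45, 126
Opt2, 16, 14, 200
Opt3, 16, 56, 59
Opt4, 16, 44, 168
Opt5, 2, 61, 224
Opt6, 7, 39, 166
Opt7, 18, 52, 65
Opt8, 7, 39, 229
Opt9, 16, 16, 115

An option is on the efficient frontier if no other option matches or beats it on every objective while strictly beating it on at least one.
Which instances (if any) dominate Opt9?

Opt4: network 16≥16, vCPUs 44≥16, memory 168≥115 — dominates Opt9.
Others (Opt1, Opt2, Opt3, Opt5, Opt6, Opt7, Opt8) are each worse than Opt9 on at least one objective.

Opt4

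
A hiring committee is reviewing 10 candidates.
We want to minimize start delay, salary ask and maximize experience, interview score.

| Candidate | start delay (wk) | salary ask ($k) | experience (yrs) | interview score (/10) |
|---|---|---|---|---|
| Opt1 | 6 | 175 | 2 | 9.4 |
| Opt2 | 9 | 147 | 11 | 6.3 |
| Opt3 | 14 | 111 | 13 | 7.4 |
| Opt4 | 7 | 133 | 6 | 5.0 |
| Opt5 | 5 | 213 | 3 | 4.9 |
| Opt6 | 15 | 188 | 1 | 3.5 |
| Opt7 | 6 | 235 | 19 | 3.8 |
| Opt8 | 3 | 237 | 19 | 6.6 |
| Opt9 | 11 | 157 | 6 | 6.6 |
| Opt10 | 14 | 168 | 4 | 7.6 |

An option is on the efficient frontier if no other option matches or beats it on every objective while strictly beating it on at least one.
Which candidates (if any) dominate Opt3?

none

Opt1: worse on salary ask (175 vs 111).
Opt2: worse on salary ask (147 vs 111).
Opt4: worse on salary ask (133 vs 111).
Opt5: worse on salary ask (213 vs 111).
Opt6: worse on start delay (15 vs 14).
Opt7: worse on salary ask (235 vs 111).
Opt8: worse on salary ask (237 vs 111).
Opt9: worse on salary ask (157 vs 111).
Opt10: worse on salary ask (168 vs 111).
No option dominates Opt3.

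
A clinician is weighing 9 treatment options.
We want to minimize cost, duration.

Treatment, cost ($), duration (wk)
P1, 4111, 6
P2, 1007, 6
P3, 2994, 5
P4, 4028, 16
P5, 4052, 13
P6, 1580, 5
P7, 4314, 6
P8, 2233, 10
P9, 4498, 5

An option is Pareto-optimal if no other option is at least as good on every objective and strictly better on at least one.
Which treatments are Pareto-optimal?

P2, P6

P1: dominated by P2 (cost 1007≤4111, duration 6≤6).
P2: not dominated (best cost).
P3: dominated by P6 (cost 1580≤2994, duration 5≤5).
P4: dominated by P2 (cost 1007≤4028, duration 6≤16).
P5: dominated by P2 (cost 1007≤4052, duration 6≤13).
P6: not dominated.
P7: dominated by P1 (cost 4111≤4314, duration 6≤6).
P8: dominated by P2 (cost 1007≤2233, duration 6≤10).
P9: dominated by P3 (cost 2994≤4498, duration 5≤5).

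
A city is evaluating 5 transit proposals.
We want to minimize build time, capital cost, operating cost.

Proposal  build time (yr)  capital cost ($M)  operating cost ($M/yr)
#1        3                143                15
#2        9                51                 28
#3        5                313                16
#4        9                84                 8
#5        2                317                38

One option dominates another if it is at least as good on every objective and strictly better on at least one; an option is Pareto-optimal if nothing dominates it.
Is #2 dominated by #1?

No

#1 vs #2: #1 is worse on capital cost (143 vs 51), so it does not dominate #2.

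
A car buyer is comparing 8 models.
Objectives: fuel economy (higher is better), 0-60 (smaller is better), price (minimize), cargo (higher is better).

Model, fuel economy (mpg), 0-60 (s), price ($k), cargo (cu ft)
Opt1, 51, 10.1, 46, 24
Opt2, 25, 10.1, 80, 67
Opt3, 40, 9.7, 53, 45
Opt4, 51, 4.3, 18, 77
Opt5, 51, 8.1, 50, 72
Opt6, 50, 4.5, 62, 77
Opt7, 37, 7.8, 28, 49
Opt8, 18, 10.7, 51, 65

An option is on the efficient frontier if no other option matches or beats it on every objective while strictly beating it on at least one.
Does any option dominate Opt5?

Opt4 vs Opt5: fuel economy 51≥51, 0-60 4.3≤8.1, price 18≤50, cargo 77≥72 — Opt4 is at least as good on every objective and strictly better on at least one, so Opt4 dominates Opt5.

Yes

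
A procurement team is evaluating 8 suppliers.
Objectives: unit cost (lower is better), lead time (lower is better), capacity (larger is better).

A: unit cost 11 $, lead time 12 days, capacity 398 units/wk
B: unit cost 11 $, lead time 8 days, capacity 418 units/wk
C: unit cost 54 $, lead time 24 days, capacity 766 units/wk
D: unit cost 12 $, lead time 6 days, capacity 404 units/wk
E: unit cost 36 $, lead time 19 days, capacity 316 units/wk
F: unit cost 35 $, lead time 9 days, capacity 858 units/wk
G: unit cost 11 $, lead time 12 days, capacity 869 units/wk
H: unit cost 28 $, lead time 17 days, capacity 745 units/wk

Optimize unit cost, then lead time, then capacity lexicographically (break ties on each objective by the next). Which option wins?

B

First minimize unit cost: best is 11, kept {A, B, G}.
Then minimize lead time: best is 8, kept {B}.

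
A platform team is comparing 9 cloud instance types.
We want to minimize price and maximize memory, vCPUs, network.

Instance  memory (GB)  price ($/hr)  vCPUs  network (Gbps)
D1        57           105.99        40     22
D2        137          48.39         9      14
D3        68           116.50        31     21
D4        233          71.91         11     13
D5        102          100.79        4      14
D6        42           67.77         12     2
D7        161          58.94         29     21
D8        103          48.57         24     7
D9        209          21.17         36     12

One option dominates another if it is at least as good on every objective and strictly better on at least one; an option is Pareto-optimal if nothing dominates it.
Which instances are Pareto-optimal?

D1, D2, D3, D4, D7, D9

D1: not dominated (best vCPUs).
D2: not dominated.
D3: not dominated.
D4: not dominated (best memory).
D5: dominated by D2 (memory 137≥102, price 48.39≤100.79, vCPUs 9≥4, network 14≥14).
D6: dominated by D7 (memory 161≥42, price 58.94≤67.77, vCPUs 29≥12, network 21≥2).
D7: not dominated.
D8: dominated by D9 (memory 209≥103, price 21.17≤48.57, vCPUs 36≥24, network 12≥7).
D9: not dominated (best price).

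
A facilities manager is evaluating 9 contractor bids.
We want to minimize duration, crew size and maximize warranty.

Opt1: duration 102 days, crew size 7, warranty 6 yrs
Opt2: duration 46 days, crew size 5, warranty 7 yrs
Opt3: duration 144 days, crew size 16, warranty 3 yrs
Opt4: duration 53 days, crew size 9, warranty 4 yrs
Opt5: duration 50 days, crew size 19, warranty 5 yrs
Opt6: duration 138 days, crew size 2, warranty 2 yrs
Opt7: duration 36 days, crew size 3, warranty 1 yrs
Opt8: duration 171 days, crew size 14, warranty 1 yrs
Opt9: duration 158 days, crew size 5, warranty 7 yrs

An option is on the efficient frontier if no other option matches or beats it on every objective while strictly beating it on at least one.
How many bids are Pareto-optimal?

3

Opt1: dominated by Opt2 (duration 46≤102, crew size 5≤7, warranty 7≥6).
Opt2: not dominated.
Opt3: dominated by Opt1 (duration 102≤144, crew size 7≤16, warranty 6≥3).
Opt4: dominated by Opt2 (duration 46≤53, crew size 5≤9, warranty 7≥4).
Opt5: dominated by Opt2 (duration 46≤50, crew size 5≤19, warranty 7≥5).
Opt6: not dominated (best crew size).
Opt7: not dominated (best duration).
Opt8: dominated by Opt1 (duration 102≤171, crew size 7≤14, warranty 6≥1).
Opt9: dominated by Opt2 (duration 46≤158, crew size 5≤5, warranty 7≥7).
Pareto-optimal: Opt2, Opt6, Opt7 → 3.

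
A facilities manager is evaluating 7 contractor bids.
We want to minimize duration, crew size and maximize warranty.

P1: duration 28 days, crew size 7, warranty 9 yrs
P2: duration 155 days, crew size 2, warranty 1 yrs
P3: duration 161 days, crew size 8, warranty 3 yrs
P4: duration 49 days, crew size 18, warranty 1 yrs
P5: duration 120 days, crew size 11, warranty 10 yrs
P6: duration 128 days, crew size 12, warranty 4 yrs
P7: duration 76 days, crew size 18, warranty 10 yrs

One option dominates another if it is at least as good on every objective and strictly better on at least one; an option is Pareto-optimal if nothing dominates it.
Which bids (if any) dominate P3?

P1

P1: duration 28≤161, crew size 7≤8, warranty 9≥3 — dominates P3.
Others (P2, P4, P5, P6, P7) are each worse than P3 on at least one objective.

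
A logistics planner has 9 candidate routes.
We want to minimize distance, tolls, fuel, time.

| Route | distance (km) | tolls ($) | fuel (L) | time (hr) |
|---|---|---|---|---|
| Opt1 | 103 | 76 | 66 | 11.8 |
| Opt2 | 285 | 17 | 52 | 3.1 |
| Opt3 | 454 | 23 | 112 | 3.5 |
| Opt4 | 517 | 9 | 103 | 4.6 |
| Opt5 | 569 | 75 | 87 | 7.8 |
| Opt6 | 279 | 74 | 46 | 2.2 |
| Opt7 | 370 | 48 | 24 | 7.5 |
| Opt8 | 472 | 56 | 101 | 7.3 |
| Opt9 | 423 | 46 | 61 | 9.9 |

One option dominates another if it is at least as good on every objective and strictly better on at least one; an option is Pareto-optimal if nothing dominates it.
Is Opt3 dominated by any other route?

Yes

Opt2 vs Opt3: distance 285≤454, tolls 17≤23, fuel 52≤112, time 3.1≤3.5 — Opt2 is at least as good on every objective and strictly better on at least one, so Opt2 dominates Opt3.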